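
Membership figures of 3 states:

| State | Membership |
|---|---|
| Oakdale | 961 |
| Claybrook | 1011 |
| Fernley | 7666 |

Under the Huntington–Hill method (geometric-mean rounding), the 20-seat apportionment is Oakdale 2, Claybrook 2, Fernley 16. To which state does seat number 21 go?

Fernley

Priority for the next seat is population ÷ (√(s·(s+1))).
Priorities: Oakdale 392.327, Claybrook 412.739, Fernley 464.820.
Highest priority: Fernley.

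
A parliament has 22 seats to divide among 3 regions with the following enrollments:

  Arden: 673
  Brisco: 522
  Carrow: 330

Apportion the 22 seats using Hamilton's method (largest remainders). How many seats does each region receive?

Arden=10, Brisco=7, Carrow=5

Total 1525; standard divisor 1525/22 ≈ 69.318.
Standard quotas: Arden 9.709, Brisco 7.530, Carrow 4.761.
Lower quotas: Arden 9, Brisco 7, Carrow 4 (sum 20, leaving 2 seats).
Remainders in descending order: Carrow 0.761, Arden 0.709, Brisco 0.530.
Largest remainders: Carrow, Arden receive the extra seats.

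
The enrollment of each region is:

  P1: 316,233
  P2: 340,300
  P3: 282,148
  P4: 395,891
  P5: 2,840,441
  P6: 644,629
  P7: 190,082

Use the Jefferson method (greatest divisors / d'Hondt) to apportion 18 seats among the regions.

Standard divisor 5009724/18 ≈ 278318; standard quotas: P1 1.136, P2 1.223, P3 1.014, P4 1.422, P5 10.206, P6 2.316, P7 0.683.
Rounding down gives 1, 1, 1, 1, 10, 2, 0 = 16 seats, so the divisor must be adjusted.
With modified divisor 227600: modified quotas P1 1.389, P2 1.495, P3 1.240, P4 1.739, P5 12.480, P6 2.832, P7 0.835.
Rounding down: P1 1, P2 1, P3 1, P4 1, P5 12, P6 2, P7 0 (total 18).

P1=1; P2=1; P3=1; P4=1; P5=12; P6=2; P7=0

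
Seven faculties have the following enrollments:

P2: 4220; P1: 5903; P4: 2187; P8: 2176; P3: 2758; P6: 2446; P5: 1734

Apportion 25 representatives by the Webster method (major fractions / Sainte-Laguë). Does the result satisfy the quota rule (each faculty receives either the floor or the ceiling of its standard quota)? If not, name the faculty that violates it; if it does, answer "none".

none

Standard quotas: P2 4.924, P1 6.888, P4 2.552, P8 2.539, P3 3.218, P6 2.854, P5 2.023.
Webster allocation: P2 5, P1 7, P4 3, P8 2, P3 3, P6 3, P5 2.
Every allocation lies between the lower and upper quota.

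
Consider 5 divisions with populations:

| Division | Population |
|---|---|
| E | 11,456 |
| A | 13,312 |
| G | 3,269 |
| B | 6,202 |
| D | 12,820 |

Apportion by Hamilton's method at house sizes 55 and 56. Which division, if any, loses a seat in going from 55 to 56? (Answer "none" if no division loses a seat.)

none

At 55 seats: E 13, A 16, G 4, B 7, D 15.
At 56 seats: E 14, A 16, G 4, B 7, D 15.
No division's allocation decreased.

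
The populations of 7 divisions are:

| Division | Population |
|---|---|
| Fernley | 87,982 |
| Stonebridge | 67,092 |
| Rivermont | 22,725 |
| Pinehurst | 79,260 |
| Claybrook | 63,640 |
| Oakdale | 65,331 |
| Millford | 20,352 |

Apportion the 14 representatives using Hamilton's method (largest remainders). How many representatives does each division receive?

Fernley 3, Stonebridge 2, Rivermont 1, Pinehurst 3, Claybrook 2, Oakdale 2, Millford 1

Standard divisor: 406382 ÷ 14 ≈ 29027.286.
Standard quotas: Fernley 3.0310, Stonebridge 2.3113, Rivermont 0.7829, Pinehurst 2.7305, Claybrook 2.1924, Oakdale 2.2507, Millford 0.7011.
Lower quotas: Fernley 3, Stonebridge 2, Rivermont 0, Pinehurst 2, Claybrook 2, Oakdale 2, Millford 0 (sum 11, leaving 3 seats).
Remainders in descending order: Rivermont 0.7829, Pinehurst 0.7305, Millford 0.7011, Stonebridge 0.3113, Oakdale 0.2507, Claybrook 0.1924, Fernley 0.0310.
Largest remainders: Rivermont, Pinehurst, Millford receive the extra seats.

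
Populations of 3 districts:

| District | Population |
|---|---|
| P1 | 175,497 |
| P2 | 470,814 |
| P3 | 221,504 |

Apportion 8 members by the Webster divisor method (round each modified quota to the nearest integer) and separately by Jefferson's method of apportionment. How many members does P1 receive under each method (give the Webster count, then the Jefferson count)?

2 and 1

Webster: P1 2, P2 4, P3 2.
Jefferson: P1 1, P2 5, P3 2.
P1 gets 2 under Webster and 1 under Jefferson.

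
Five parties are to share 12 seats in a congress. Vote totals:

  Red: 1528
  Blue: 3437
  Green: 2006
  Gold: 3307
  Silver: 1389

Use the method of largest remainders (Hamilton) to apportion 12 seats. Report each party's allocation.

Red=2, Blue=4, Green=2, Gold=3, Silver=1

Standard divisor: 11667 ÷ 12 ≈ 972.25.
Standard quotas: Red 1.572, Blue 3.535, Green 2.063, Gold 3.401, Silver 1.429.
Lower quotas: Red 1, Blue 3, Green 2, Gold 3, Silver 1 (sum 10, leaving 2 seats).
Remainders in descending order: Red 0.572, Blue 0.535, Silver 0.429, Gold 0.401, Green 0.063.
The surplus seats go to Red, Blue.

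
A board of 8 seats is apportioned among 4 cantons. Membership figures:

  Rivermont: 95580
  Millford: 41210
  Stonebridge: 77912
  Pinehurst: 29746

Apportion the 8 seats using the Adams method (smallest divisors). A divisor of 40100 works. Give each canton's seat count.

Rivermont: 3; Millford: 2; Stonebridge: 2; Pinehurst: 1

With modified divisor 40100: modified quotas Rivermont 2.384, Millford 1.028, Stonebridge 1.943, Pinehurst 0.742.
Rounding up: Rivermont 3, Millford 2, Stonebridge 2, Pinehurst 1 (total 8).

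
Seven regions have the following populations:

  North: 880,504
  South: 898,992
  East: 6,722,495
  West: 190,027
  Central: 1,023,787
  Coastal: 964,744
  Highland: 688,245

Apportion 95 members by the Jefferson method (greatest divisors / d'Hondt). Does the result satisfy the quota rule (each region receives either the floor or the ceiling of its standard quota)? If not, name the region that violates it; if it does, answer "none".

East

Standard quotas: North 7.358, South 7.512, East 56.175, West 1.588, Central 8.555, Coastal 8.062, Highland 5.751.
Jefferson allocation: North 7, South 7, East 58, West 1, Central 8, Coastal 8, Highland 6.
East has quota 56.175 (lower 56, upper 57) but receives 58 — outside the quota interval.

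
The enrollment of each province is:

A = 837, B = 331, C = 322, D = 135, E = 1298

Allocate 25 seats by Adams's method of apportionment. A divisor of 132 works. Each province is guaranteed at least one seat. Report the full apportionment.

A=7, B=3, C=3, D=2, E=10

With modified divisor 132: modified quotas A 6.341, B 2.508, C 2.439, D 1.023, E 9.833.
Rounding up: A 7, B 3, C 3, D 2, E 10 (total 25).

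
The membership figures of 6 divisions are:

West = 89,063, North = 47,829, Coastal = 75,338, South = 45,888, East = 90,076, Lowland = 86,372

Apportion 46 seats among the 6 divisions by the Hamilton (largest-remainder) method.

Total 434566; standard divisor 434566/46 ≈ 9447.087.
Standard quotas: West 9.4276, North 5.0628, Coastal 7.9747, South 4.8574, East 9.5348, Lowland 9.1427.
Lower quotas: West 9, North 5, Coastal 7, South 4, East 9, Lowland 9 (sum 43, leaving 3 seats).
Remainders in descending order: Coastal 0.9747, South 0.8574, East 0.5348, West 0.4276, Lowland 0.1427, North 0.0628.
Largest remainders: Coastal, South, East receive the extra seats.

West=9; North=5; Coastal=8; South=5; East=10; Lowland=9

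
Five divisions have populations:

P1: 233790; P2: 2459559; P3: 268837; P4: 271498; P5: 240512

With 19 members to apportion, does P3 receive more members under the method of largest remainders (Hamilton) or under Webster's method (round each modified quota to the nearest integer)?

Hamilton: P1 1, P2 13, P3 2, P4 2, P5 1.
Webster: P1 1, P2 14, P3 1, P4 2, P5 1.
P3 gets 2 under Hamilton and 1 under Webster.

Hamilton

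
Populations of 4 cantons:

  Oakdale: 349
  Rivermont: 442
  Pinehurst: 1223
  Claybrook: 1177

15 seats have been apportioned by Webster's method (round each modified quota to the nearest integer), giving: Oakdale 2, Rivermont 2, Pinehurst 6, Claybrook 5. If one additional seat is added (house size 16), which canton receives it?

Claybrook

Priority for the next seat is population ÷ (current seats + 0.5).
Priorities: Oakdale 139.600, Rivermont 176.800, Pinehurst 188.154, Claybrook 214.000.
Highest priority: Claybrook.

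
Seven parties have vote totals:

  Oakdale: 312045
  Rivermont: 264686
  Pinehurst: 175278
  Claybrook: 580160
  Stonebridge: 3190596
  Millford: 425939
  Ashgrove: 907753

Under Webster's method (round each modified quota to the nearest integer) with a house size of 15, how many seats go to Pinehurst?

0

Standard divisor 5856457/15 ≈ 390430.467; standard quotas: Oakdale 0.799, Rivermont 0.678, Pinehurst 0.449, Claybrook 1.486, Stonebridge 8.172, Millford 1.091, Ashgrove 2.325.
Rounding to the nearest integer gives 1, 1, 0, 1, 8, 1, 2 = 14 seats, so the divisor must be adjusted.
With modified divisor 381100: modified quotas Oakdale 0.819, Rivermont 0.695, Pinehurst 0.460, Claybrook 1.522, Stonebridge 8.372, Millford 1.118, Ashgrove 2.382.
Rounding to the nearest integer: Oakdale 1, Rivermont 1, Pinehurst 0, Claybrook 2, Stonebridge 8, Millford 1, Ashgrove 2 (total 15).
Pinehurst receives 0.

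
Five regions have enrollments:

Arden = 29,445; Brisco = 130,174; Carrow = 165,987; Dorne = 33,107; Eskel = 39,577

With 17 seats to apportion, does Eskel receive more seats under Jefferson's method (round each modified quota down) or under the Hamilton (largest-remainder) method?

Hamilton

Jefferson: Arden 1, Brisco 6, Carrow 8, Dorne 1, Eskel 1.
Hamilton: Arden 1, Brisco 6, Carrow 7, Dorne 1, Eskel 2.
Eskel gets 1 under Jefferson and 2 under Hamilton.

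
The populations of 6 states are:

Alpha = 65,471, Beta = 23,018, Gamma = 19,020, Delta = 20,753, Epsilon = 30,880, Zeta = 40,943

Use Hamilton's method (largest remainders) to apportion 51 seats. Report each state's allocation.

Total 200085; standard divisor 200085/51 ≈ 3923.235.
Standard quotas: Alpha 16.6880, Beta 5.8671, Gamma 4.8480, Delta 5.2898, Epsilon 7.8711, Zeta 10.4360.
Lower quotas: Alpha 16, Beta 5, Gamma 4, Delta 5, Epsilon 7, Zeta 10 (sum 47, leaving 4 seats).
Remainders in descending order: Epsilon 0.8711, Beta 0.8671, Gamma 0.8480, Alpha 0.6880, Zeta 0.4360, Delta 0.2898.
Largest remainders: Epsilon, Beta, Gamma, Alpha receive the extra seats.

Alpha=17; Beta=6; Gamma=5; Delta=5; Epsilon=8; Zeta=10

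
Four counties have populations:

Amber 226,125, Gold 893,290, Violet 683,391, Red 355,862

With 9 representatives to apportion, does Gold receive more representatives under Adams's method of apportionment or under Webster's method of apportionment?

Adams: Amber 1, Gold 3, Violet 3, Red 2.
Webster: Amber 1, Gold 4, Violet 3, Red 1.
Gold gets 3 under Adams and 4 under Webster.

Webster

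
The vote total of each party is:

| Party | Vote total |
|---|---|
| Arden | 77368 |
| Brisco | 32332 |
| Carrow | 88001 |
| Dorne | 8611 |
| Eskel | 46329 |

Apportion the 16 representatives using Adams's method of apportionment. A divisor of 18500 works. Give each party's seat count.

With modified divisor 18500: modified quotas Arden 4.182, Brisco 1.748, Carrow 4.757, Dorne 0.465, Eskel 2.504.
Rounding up: Arden 5, Brisco 2, Carrow 5, Dorne 1, Eskel 3 (total 16).

Arden=5; Brisco=2; Carrow=5; Dorne=1; Eskel=3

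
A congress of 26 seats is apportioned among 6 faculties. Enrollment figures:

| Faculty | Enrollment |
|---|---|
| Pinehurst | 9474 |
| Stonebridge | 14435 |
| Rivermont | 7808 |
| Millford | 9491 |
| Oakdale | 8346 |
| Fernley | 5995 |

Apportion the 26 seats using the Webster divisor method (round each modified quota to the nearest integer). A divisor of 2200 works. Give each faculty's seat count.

With modified divisor 2200: modified quotas Pinehurst 4.306, Stonebridge 6.561, Rivermont 3.549, Millford 4.314, Oakdale 3.794, Fernley 2.725.
Rounding to the nearest integer: Pinehurst 4, Stonebridge 7, Rivermont 4, Millford 4, Oakdale 4, Fernley 3 (total 26).

Pinehurst=4; Stonebridge=7; Rivermont=4; Millford=4; Oakdale=4; Fernley=3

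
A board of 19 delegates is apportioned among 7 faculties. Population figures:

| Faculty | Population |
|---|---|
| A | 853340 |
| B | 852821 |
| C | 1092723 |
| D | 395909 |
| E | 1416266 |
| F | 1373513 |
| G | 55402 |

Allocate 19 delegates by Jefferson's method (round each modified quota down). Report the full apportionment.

A 3, B 3, C 3, D 1, E 5, F 4, G 0

Standard divisor 6039974/19 ≈ 317893.368; standard quotas: A 2.684, B 2.683, C 3.437, D 1.245, E 4.455, F 4.321, G 0.174.
Rounding down gives 2, 2, 3, 1, 4, 4, 0 = 16 seats, so the divisor must be adjusted.
With modified divisor 279000: modified quotas A 3.059, B 3.057, C 3.917, D 1.419, E 5.076, F 4.923, G 0.199.
Rounding down: A 3, B 3, C 3, D 1, E 5, F 4, G 0 (total 19).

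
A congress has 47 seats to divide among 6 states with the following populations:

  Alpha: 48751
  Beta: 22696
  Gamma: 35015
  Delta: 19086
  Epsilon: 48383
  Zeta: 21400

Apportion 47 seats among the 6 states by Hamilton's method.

Alpha 12, Beta 5, Gamma 8, Delta 5, Epsilon 12, Zeta 5

The standard divisor is 195331/47 ≈ 4155.979.
Standard quotas: Alpha 11.7303, Beta 5.4610, Gamma 8.4252, Delta 4.5924, Epsilon 11.6418, Zeta 5.1492.
Lower quotas: Alpha 11, Beta 5, Gamma 8, Delta 4, Epsilon 11, Zeta 5 (sum 44, leaving 3 seats).
Remainders in descending order: Alpha 0.7303, Epsilon 0.6418, Delta 0.5924, Beta 0.4610, Gamma 0.4252, Zeta 0.1492.
The surplus seats go to Alpha, Epsilon, Delta.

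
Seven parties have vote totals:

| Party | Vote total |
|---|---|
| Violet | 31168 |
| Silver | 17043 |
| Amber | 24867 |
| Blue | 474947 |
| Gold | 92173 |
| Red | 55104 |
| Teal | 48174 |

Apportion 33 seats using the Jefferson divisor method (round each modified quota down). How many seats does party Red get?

Standard divisor 743476/33 ≈ 22529.576; standard quotas: Violet 1.383, Silver 0.756, Amber 1.104, Blue 21.081, Gold 4.091, Red 2.446, Teal 2.138.
Rounding down gives 1, 0, 1, 21, 4, 2, 2 = 31 seats, so the divisor must be adjusted.
With modified divisor 20200: modified quotas Violet 1.543, Silver 0.844, Amber 1.231, Blue 23.512, Gold 4.563, Red 2.728, Teal 2.385.
Rounding down: Violet 1, Silver 0, Amber 1, Blue 23, Gold 4, Red 2, Teal 2 (total 33).
Red receives 2.

2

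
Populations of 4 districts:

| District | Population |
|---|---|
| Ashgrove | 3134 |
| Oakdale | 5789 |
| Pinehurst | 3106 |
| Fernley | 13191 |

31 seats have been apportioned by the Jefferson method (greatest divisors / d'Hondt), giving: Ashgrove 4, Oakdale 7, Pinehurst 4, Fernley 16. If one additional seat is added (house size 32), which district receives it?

Priority for the next seat is population ÷ (current seats + 1).
Priorities: Ashgrove 626.800, Oakdale 723.625, Pinehurst 621.200, Fernley 775.941.
Highest priority: Fernley.

Fernley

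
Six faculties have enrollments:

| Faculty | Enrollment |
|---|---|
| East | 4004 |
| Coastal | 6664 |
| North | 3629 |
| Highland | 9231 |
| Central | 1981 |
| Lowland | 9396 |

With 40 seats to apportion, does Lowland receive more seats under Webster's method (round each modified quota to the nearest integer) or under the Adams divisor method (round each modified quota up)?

Webster

Webster: East 5, Coastal 8, North 4, Highland 10, Central 2, Lowland 11.
Adams: East 5, Coastal 8, North 4, Highland 10, Central 3, Lowland 10.
Lowland gets 11 under Webster and 10 under Adams.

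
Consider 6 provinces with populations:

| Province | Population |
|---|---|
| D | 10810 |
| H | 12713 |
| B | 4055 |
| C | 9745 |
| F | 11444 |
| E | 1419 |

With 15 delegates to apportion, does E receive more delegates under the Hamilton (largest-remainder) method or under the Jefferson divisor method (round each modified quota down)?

Hamilton

Hamilton: D 3, H 4, B 1, C 3, F 3, E 1.
Jefferson: D 3, H 4, B 1, C 3, F 4, E 0.
E gets 1 under Hamilton and 0 under Jefferson.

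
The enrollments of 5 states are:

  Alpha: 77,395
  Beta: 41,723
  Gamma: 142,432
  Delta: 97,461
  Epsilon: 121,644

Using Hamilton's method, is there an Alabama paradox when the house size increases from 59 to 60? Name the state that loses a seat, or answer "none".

At 59 seats: Alpha 10, Beta 5, Gamma 17, Delta 12, Epsilon 15.
At 60 seats: Alpha 10, Beta 5, Gamma 18, Delta 12, Epsilon 15.
No state's allocation decreased.

none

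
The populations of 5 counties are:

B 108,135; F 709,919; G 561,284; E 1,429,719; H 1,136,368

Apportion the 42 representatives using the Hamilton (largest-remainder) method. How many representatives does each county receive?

B 1; F 8; G 6; E 15; H 12

Total 3945425; standard divisor 3945425/42 ≈ 93938.69.
Standard quotas: B 1.1511, F 7.5573, G 5.9750, E 15.2197, H 12.0969.
Lower quotas: B 1, F 7, G 5, E 15, H 12 (sum 40, leaving 2 seats).
Remainders in descending order: G 0.9750, F 0.5573, E 0.2197, B 0.1511, H 0.0969.
The surplus seats go to G, F.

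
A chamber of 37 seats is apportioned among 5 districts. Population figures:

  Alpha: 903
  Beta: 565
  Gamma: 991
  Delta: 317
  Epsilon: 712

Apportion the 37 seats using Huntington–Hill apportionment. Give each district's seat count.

Alpha 10, Beta 6, Gamma 10, Delta 3, Epsilon 8

With divisor 95: modified quotas Alpha 9.505, Beta 5.947, Gamma 10.432, Delta 3.337, Epsilon 7.495.
Geometric-mean thresholds: Alpha √(9·10)=9.487, Beta √(5·6)=5.477, Gamma √(10·11)=10.488, Delta √(3·4)=3.464, Epsilon √(7·8)=7.483.
Each quota rounded against its threshold gives Alpha 10, Beta 6, Gamma 10, Delta 3, Epsilon 8 (total 37).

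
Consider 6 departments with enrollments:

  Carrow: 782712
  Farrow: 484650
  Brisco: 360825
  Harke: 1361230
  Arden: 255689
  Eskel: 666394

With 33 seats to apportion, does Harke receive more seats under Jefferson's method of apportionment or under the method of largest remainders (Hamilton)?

Jefferson: Carrow 7, Farrow 4, Brisco 3, Harke 12, Arden 2, Eskel 5.
Hamilton: Carrow 7, Farrow 4, Brisco 3, Harke 11, Arden 2, Eskel 6.
Harke gets 12 under Jefferson and 11 under Hamilton.

Jefferson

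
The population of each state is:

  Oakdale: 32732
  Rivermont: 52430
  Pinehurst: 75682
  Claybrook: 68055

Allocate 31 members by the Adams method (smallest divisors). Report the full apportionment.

Oakdale 5, Rivermont 7, Pinehurst 10, Claybrook 9

Standard divisor 228899/31 ≈ 7383.839; standard quotas: Oakdale 4.433, Rivermont 7.101, Pinehurst 10.250, Claybrook 9.217.
Rounding up gives 5, 8, 11, 10 = 34 seats, so the divisor must be adjusted.
With modified divisor 7900: modified quotas Oakdale 4.143, Rivermont 6.637, Pinehurst 9.580, Claybrook 8.615.
Rounding up: Oakdale 5, Rivermont 7, Pinehurst 10, Claybrook 9 (total 31).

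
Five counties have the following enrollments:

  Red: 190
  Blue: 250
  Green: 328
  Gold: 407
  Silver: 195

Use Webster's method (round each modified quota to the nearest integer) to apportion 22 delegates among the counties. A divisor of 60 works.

Red=3, Blue=4, Green=5, Gold=7, Silver=3

With modified divisor 60: modified quotas Red 3.167, Blue 4.167, Green 5.467, Gold 6.783, Silver 3.250.
Rounding to the nearest integer: Red 3, Blue 4, Green 5, Gold 7, Silver 3 (total 22).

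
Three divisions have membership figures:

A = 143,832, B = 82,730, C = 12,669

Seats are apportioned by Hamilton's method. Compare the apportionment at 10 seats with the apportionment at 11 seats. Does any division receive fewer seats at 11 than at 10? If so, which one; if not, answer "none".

At 10 seats: A 6, B 3, C 1.
At 11 seats: A 7, B 4, C 0.
C drops from 1 to 0.

C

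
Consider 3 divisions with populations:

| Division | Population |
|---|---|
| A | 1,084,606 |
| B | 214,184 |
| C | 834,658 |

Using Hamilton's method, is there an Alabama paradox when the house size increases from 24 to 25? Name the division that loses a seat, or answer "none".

B

At 24 seats: A 12, B 3, C 9.
At 25 seats: A 13, B 2, C 10.
B drops from 3 to 2.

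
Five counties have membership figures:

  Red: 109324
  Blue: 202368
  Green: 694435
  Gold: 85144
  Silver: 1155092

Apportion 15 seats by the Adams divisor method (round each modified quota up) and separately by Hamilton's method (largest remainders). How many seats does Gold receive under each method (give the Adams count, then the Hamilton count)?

1 and 0

Adams: Red 1, Blue 2, Green 4, Gold 1, Silver 7.
Hamilton: Red 1, Blue 1, Green 5, Gold 0, Silver 8.
Gold gets 1 under Adams and 0 under Hamilton.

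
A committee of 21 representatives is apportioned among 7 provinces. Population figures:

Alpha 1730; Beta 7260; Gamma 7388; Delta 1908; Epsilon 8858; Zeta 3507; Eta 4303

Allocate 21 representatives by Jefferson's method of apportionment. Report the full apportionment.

Alpha 1; Beta 4; Gamma 5; Delta 1; Epsilon 6; Zeta 2; Eta 2

Standard divisor 34954/21 ≈ 1664.476; standard quotas: Alpha 1.039, Beta 4.362, Gamma 4.439, Delta 1.146, Epsilon 5.322, Zeta 2.107, Eta 2.585.
Rounding down gives 1, 4, 4, 1, 5, 2, 2 = 19 seats, so the divisor must be adjusted.
With modified divisor 1460: modified quotas Alpha 1.185, Beta 4.973, Gamma 5.060, Delta 1.307, Epsilon 6.067, Zeta 2.402, Eta 2.947.
Rounding down: Alpha 1, Beta 4, Gamma 5, Delta 1, Epsilon 6, Zeta 2, Eta 2 (total 21).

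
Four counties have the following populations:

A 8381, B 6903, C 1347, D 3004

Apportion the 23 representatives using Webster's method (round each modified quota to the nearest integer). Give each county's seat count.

Standard divisor 19635/23 ≈ 853.696; standard quotas: A 9.817, B 8.086, C 1.578, D 3.519.
Rounding to the nearest integer gives 10, 8, 2, 4 = 24 seats, so the divisor must be adjusted.
With modified divisor 870: modified quotas A 9.633, B 7.934, C 1.548, D 3.453.
Rounding to the nearest integer: A 10, B 8, C 2, D 3 (total 23).

A 10, B 8, C 2, D 3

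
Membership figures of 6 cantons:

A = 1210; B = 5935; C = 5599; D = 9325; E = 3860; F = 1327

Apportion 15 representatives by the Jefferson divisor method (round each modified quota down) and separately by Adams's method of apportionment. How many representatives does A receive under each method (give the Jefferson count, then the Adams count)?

0 and 1

Jefferson: A 0, B 4, C 3, D 6, E 2, F 0.
Adams: A 1, B 3, C 3, D 5, E 2, F 1.
A gets 0 under Jefferson and 1 under Adams.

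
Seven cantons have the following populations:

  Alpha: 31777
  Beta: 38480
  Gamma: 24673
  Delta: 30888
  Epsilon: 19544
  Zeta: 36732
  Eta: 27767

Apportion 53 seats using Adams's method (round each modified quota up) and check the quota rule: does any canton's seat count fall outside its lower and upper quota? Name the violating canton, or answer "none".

none

Standard quotas: Alpha 8.025, Beta 9.718, Gamma 6.231, Delta 7.801, Epsilon 4.936, Zeta 9.277, Eta 7.013.
Adams allocation: Alpha 8, Beta 10, Gamma 6, Delta 8, Epsilon 5, Zeta 9, Eta 7.
Every allocation lies between the lower and upper quota.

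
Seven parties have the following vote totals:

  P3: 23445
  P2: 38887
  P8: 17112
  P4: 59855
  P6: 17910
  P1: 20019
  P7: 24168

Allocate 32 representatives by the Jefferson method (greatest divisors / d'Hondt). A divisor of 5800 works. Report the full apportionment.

P3 4, P2 6, P8 2, P4 10, P6 3, P1 3, P7 4

With modified divisor 5800: modified quotas P3 4.042, P2 6.705, P8 2.950, P4 10.320, P6 3.088, P1 3.452, P7 4.167.
Rounding down: P3 4, P2 6, P8 2, P4 10, P6 3, P1 3, P7 4 (total 32).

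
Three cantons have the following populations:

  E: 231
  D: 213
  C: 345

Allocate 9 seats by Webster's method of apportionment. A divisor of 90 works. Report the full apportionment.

E 3; D 2; C 4

With modified divisor 90: modified quotas E 2.567, D 2.367, C 3.833.
Rounding to the nearest integer: E 3, D 2, C 4 (total 9).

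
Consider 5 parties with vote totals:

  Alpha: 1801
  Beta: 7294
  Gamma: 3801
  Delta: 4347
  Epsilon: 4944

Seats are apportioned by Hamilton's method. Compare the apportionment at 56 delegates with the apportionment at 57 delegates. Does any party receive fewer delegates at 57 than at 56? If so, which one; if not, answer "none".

At 56 seats: Alpha 5, Beta 18, Gamma 10, Delta 11, Epsilon 12.
At 57 seats: Alpha 4, Beta 19, Gamma 10, Delta 11, Epsilon 13.
Alpha drops from 5 to 4.

Alpha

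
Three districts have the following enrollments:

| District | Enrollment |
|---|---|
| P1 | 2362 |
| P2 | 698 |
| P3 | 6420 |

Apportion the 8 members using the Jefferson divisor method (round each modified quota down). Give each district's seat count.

Standard divisor 9480/8 ≈ 1185; standard quotas: P1 1.993, P2 0.589, P3 5.418.
Rounding down gives 1, 0, 5 = 6 seats, so the divisor must be adjusted.
With modified divisor 1000: modified quotas P1 2.362, P2 0.698, P3 6.420.
Rounding down: P1 2, P2 0, P3 6 (total 8).

P1: 2; P2: 0; P3: 6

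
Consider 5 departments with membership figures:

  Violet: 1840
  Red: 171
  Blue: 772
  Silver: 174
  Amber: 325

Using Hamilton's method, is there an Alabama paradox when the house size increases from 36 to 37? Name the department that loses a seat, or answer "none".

Amber

At 36 seats: Violet 20, Red 2, Blue 8, Silver 2, Amber 4.
At 37 seats: Violet 21, Red 2, Blue 9, Silver 2, Amber 3.
Amber drops from 4 to 3.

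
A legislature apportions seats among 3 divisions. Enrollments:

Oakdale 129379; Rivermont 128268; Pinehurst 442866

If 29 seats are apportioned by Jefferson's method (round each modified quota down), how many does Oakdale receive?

Standard divisor 700513/29 ≈ 24155.621; standard quotas: Oakdale 5.356, Rivermont 5.310, Pinehurst 18.334.
Rounding down gives 5, 5, 18 = 28 seats, so the divisor must be adjusted.
With modified divisor 22700: modified quotas Oakdale 5.700, Rivermont 5.651, Pinehurst 19.510.
Rounding down: Oakdale 5, Rivermont 5, Pinehurst 19 (total 29).
Oakdale receives 5.

5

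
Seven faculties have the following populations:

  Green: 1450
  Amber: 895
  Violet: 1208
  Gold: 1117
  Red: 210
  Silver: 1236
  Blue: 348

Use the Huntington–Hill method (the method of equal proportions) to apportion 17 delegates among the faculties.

Green: 4, Amber: 2, Violet: 3, Gold: 3, Red: 1, Silver: 3, Blue: 1

With divisor 392: modified quotas Green 3.699, Amber 2.283, Violet 3.082, Gold 2.849, Red 0.536, Silver 3.153, Blue 0.888.
Geometric-mean thresholds: Green √(3·4)=3.464, Amber √(2·3)=2.449, Violet √(3·4)=3.464, Gold √(2·3)=2.449, Red (min 1), Silver √(3·4)=3.464, Blue (min 1).
Each quota rounded against its threshold gives Green 4, Amber 2, Violet 3, Gold 3, Red 1, Silver 3, Blue 1 (total 17).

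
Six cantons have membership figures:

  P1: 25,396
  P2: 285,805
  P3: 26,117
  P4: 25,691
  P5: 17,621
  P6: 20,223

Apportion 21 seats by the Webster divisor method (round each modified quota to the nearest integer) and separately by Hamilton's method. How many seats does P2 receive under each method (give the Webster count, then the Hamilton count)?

Webster: P1 1, P2 16, P3 1, P4 1, P5 1, P6 1.
Hamilton: P1 1, P2 15, P3 2, P4 1, P5 1, P6 1.
P2 gets 16 under Webster and 15 under Hamilton.

16 and 15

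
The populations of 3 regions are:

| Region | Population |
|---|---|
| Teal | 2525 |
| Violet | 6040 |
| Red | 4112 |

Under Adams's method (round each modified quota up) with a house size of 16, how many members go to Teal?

Standard divisor 12677/16 ≈ 792.312; standard quotas: Teal 3.187, Violet 7.623, Red 5.190.
Rounding up gives 4, 8, 6 = 18 seats, so the divisor must be adjusted.
With modified divisor 850: modified quotas Teal 2.971, Violet 7.106, Red 4.838.
Rounding up: Teal 3, Violet 8, Red 5 (total 16).
Teal receives 3.

3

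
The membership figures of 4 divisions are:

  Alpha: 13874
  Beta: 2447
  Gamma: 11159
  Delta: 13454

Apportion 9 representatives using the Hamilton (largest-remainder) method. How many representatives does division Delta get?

Standard divisor: 40934 ÷ 9 ≈ 4548.222.
Standard quotas: Alpha 3.0504, Beta 0.5380, Gamma 2.4535, Delta 2.9581.
Lower quotas: Alpha 3, Beta 0, Gamma 2, Delta 2 (sum 7, leaving 2 seats).
Remainders in descending order: Delta 0.9581, Beta 0.5380, Gamma 0.4535, Alpha 0.0504.
The surplus seats go to Delta, Beta.
Delta receives 3.

3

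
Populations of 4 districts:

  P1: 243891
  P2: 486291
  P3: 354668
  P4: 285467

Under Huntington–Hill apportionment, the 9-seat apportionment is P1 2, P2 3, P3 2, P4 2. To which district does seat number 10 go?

P3

Priority for the next seat is population ÷ (√(s·(s+1))).
Priorities: P1 99568.084, P2 140380.120, P3 144792.605, P4 116541.415.
Highest priority: P3.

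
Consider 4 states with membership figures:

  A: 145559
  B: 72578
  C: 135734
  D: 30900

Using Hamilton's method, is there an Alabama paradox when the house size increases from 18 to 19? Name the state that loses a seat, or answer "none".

At 18 seats: A 7, B 3, C 6, D 2.
At 19 seats: A 7, B 4, C 7, D 1.
D drops from 2 to 1.

D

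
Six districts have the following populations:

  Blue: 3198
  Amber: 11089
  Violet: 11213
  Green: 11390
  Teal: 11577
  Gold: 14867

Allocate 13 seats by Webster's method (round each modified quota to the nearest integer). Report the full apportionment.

Blue 1, Amber 2, Violet 2, Green 2, Teal 3, Gold 3

Standard divisor 63334/13 ≈ 4871.846; standard quotas: Blue 0.656, Amber 2.276, Violet 2.302, Green 2.338, Teal 2.376, Gold 3.052.
Rounding to the nearest integer gives 1, 2, 2, 2, 2, 3 = 12 seats, so the divisor must be adjusted.
With modified divisor 4593: modified quotas Blue 0.696, Amber 2.414, Violet 2.441, Green 2.480, Teal 2.521, Gold 3.237.
Rounding to the nearest integer: Blue 1, Amber 2, Violet 2, Green 2, Teal 3, Gold 3 (total 13).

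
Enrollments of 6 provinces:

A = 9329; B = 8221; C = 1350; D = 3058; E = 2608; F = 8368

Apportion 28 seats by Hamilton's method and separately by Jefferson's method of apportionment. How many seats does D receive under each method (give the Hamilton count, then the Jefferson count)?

3 and 2

Hamilton: A 8, B 7, C 1, D 3, E 2, F 7.
Jefferson: A 8, B 7, C 1, D 2, E 2, F 8.
D gets 3 under Hamilton and 2 under Jefferson.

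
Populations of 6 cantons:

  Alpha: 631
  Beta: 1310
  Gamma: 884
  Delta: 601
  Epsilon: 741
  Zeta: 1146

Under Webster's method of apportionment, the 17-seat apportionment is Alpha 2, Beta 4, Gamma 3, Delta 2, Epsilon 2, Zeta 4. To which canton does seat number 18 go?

Priority for the next seat is population ÷ (current seats + 0.5).
Priorities: Alpha 252.400, Beta 291.111, Gamma 252.571, Delta 240.400, Epsilon 296.400, Zeta 254.667.
Highest priority: Epsilon.

Epsilon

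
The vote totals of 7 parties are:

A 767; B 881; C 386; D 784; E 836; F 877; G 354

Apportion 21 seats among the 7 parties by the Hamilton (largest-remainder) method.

Total 4885; standard divisor 4885/21 ≈ 232.619.
Standard quotas: A 3.297, B 3.787, C 1.659, D 3.370, E 3.594, F 3.770, G 1.522.
Lower quotas: A 3, B 3, C 1, D 3, E 3, F 3, G 1 (sum 17, leaving 4 seats).
Remainders in descending order: B 0.787, F 0.770, C 0.659, E 0.594, G 0.522, D 0.370, A 0.297.
The surplus seats go to B, F, C, E.

A 3, B 4, C 2, D 3, E 4, F 4, G 1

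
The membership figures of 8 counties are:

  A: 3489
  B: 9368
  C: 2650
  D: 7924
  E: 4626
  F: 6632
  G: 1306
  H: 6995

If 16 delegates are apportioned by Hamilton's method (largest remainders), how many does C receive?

1

Standard divisor: 42990 ÷ 16 ≈ 2686.875.
Standard quotas: A 1.2985, B 3.4866, C 0.9863, D 2.9492, E 1.7217, F 2.4683, G 0.4861, H 2.6034.
Lower quotas: A 1, B 3, C 0, D 2, E 1, F 2, G 0, H 2 (sum 11, leaving 5 seats).
Remainders in descending order: C 0.9863, D 0.9492, E 0.7217, H 0.6034, B 0.4866, G 0.4861, F 0.4683, A 0.2985.
Largest remainders: C, D, E, H, B receive the extra seats.
C receives 1.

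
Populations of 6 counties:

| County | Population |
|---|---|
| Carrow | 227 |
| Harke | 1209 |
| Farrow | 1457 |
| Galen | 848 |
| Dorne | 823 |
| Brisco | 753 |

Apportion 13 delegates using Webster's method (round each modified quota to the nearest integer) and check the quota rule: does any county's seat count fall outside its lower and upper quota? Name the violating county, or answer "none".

none

Standard quotas: Carrow 0.555, Harke 2.956, Farrow 3.562, Galen 2.073, Dorne 2.012, Brisco 1.841.
Webster allocation: Carrow 1, Harke 3, Farrow 3, Galen 2, Dorne 2, Brisco 2.
Every allocation lies between the lower and upper quota.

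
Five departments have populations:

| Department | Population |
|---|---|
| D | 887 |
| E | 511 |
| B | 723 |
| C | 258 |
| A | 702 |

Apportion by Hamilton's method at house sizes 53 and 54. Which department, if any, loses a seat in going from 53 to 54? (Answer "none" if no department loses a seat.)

C

At 53 seats: D 15, E 9, B 12, C 5, A 12.
At 54 seats: D 16, E 9, B 13, C 4, A 12.
C drops from 5 to 4.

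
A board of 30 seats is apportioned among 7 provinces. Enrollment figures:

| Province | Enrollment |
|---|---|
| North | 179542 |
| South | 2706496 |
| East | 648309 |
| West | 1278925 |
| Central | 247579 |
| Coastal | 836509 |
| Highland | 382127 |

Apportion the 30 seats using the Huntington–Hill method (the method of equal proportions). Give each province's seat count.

With divisor 208656: modified quotas North 0.860, South 12.971, East 3.107, West 6.129, Central 1.187, Coastal 4.009, Highland 1.831.
Geometric-mean thresholds: North (min 1), South √(12·13)=12.490, East √(3·4)=3.464, West √(6·7)=6.481, Central √(1·2)=1.414, Coastal √(4·5)=4.472, Highland √(1·2)=1.414.
Each quota rounded against its threshold gives North 1, South 13, East 3, West 6, Central 1, Coastal 4, Highland 2 (total 30).

North=1, South=13, East=3, West=6, Central=1, Coastal=4, Highland=2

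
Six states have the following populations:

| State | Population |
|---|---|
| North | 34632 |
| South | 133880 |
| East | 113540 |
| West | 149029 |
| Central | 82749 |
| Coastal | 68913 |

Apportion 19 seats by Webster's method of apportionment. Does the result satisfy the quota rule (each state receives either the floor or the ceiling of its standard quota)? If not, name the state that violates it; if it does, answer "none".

Standard quotas: North 1.129, South 4.365, East 3.702, West 4.859, Central 2.698, Coastal 2.247.
Webster allocation: North 1, South 4, East 4, West 5, Central 3, Coastal 2.
Every allocation lies between the lower and upper quota.

none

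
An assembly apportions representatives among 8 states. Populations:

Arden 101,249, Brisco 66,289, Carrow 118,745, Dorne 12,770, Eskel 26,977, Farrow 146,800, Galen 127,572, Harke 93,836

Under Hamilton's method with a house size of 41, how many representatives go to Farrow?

9

The standard divisor is 694238/41 ≈ 16932.634.
Standard quotas: Arden 5.9795, Brisco 3.9149, Carrow 7.0128, Dorne 0.7542, Eskel 1.5932, Farrow 8.6696, Galen 7.5341, Harke 5.5417.
Lower quotas: Arden 5, Brisco 3, Carrow 7, Dorne 0, Eskel 1, Farrow 8, Galen 7, Harke 5 (sum 36, leaving 5 seats).
Remainders in descending order: Arden 0.9795, Brisco 0.9149, Dorne 0.7542, Farrow 0.6696, Eskel 0.5932, Harke 0.5417, Galen 0.5341, Carrow 0.0128.
Largest remainders: Arden, Brisco, Dorne, Farrow, Eskel receive the extra seats.
Farrow receives 9.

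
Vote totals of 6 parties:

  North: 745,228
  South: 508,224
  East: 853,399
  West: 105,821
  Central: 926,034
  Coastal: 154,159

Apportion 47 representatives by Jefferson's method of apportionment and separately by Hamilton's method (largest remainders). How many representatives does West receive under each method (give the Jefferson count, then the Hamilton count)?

Jefferson: North 11, South 7, East 12, West 1, Central 14, Coastal 2.
Hamilton: North 11, South 7, East 12, West 2, Central 13, Coastal 2.
West gets 1 under Jefferson and 2 under Hamilton.

1 and 2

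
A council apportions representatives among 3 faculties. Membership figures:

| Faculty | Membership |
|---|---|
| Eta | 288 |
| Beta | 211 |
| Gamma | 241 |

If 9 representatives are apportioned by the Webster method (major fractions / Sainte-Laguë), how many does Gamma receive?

Standard divisor 740/9 ≈ 82.222; standard quotas: Eta 3.503, Beta 2.566, Gamma 2.931.
Rounding to the nearest integer gives 4, 3, 3 = 10 seats, so the divisor must be adjusted.
With modified divisor 83: modified quotas Eta 3.470, Beta 2.542, Gamma 2.904.
Rounding to the nearest integer: Eta 3, Beta 3, Gamma 3 (total 9).
Gamma receives 3.

3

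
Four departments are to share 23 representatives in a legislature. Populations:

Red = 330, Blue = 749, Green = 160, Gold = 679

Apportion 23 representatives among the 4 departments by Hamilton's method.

Red 4, Blue 9, Green 2, Gold 8

Standard divisor: 1918 ÷ 23 ≈ 83.391.
Standard quotas: Red 3.957, Blue 8.982, Green 1.919, Gold 8.142.
Lower quotas: Red 3, Blue 8, Green 1, Gold 8 (sum 20, leaving 3 seats).
Remainders in descending order: Blue 0.982, Red 0.957, Green 0.919, Gold 0.142.
Largest remainders: Blue, Red, Green receive the extra seats.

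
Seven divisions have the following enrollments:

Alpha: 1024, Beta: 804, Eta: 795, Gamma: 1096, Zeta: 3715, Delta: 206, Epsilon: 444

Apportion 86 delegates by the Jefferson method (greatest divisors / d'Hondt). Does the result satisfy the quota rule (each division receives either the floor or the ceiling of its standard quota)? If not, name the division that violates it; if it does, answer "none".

Standard quotas: Alpha 10.894, Beta 8.553, Eta 8.457, Gamma 11.660, Zeta 39.521, Delta 2.191, Epsilon 4.723.
Jefferson allocation: Alpha 11, Beta 8, Eta 8, Gamma 12, Zeta 41, Delta 2, Epsilon 4.
Zeta has quota 39.521 (lower 39, upper 40) but receives 41 — outside the quota interval.

Zeta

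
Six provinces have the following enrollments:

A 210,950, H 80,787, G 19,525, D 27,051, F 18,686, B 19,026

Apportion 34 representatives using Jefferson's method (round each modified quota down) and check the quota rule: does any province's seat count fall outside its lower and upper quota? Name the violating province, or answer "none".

A

Standard quotas: A 19.074, H 7.305, G 1.765, D 2.446, F 1.690, B 1.720.
Jefferson allocation: A 21, H 8, G 1, D 2, F 1, B 1.
A has quota 19.074 (lower 19, upper 20) but receives 21 — outside the quota interval.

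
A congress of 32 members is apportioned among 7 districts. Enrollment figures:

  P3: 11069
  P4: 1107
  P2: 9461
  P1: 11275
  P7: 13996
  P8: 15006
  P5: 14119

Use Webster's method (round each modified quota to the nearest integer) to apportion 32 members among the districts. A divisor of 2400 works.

P3=5, P4=0, P2=4, P1=5, P7=6, P8=6, P5=6

With modified divisor 2400: modified quotas P3 4.612, P4 0.461, P2 3.942, P1 4.698, P7 5.832, P8 6.253, P5 5.883.
Rounding to the nearest integer: P3 5, P4 0, P2 4, P1 5, P7 6, P8 6, P5 6 (total 32).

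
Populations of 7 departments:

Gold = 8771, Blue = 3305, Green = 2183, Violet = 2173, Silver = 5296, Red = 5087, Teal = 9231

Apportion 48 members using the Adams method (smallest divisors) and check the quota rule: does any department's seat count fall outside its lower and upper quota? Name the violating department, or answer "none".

Standard quotas: Gold 11.680, Blue 4.401, Green 2.907, Violet 2.894, Silver 7.052, Red 6.774, Teal 12.292.
Adams allocation: Gold 11, Blue 5, Green 3, Violet 3, Silver 7, Red 7, Teal 12.
Every allocation lies between the lower and upper quota.

none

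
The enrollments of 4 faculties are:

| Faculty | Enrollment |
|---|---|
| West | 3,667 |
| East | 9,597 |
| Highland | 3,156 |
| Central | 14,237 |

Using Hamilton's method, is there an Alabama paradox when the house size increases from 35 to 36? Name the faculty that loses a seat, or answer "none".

At 35 seats: West 4, East 11, Highland 4, Central 16.
At 36 seats: West 4, East 11, Highland 4, Central 17.
No faculty's allocation decreased.

none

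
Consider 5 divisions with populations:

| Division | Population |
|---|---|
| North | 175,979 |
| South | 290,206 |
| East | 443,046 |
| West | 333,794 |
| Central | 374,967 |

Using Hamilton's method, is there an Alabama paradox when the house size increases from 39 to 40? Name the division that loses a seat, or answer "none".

At 39 seats: North 4, South 7, East 11, West 8, Central 9.
At 40 seats: North 5, South 7, East 11, West 8, Central 9.
No division's allocation decreased.

none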